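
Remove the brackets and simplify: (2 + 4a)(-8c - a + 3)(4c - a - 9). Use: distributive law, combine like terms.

(2 + 4a)(-8c - a + 3)(4c - a - 9)
= (-16c - 2a + 6 - 32ac - 4a^2 + 12a)(4c - a - 9)    [distributive law]
= (-16c + 10a + 6 - 32ac - 4a^2)(4c - a - 9)    [combine like terms]
= -64c^2 + 16ac + 144c + 40ac - 10a^2 - 90a + 24c - 6a - 54 - 128ac^2 + 32a^2c + 288ac - 16a^2c + 4a^3 + 36a^2    [distributive law]
= -64c^2 + 344ac + 168c + 26a^2 - 96a - 54 - 128ac^2 + 16a^2c + 4a^3    [combine like terms]

-64c^2 + 344ac + 168c + 26a^2 - 96a - 54 - 128ac^2 + 16a^2c + 4a^3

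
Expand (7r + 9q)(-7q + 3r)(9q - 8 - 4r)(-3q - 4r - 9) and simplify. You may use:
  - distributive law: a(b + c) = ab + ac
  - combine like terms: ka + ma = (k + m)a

2106q^3r - 1047q^2r^2 - 3030q^2r - 2693qr^2 - 1584qr - 856qr^3 + 1428r^3 + 1512r^2 + 336r^4 + 1701q^4 + 3591q^3 - 4536q^2

(7r + 9q)(-7q + 3r)(9q - 8 - 4r)(-3q - 4r - 9)
= (-49qr + 21r^2 - 63q^2 + 27qr)(9q - 8 - 4r)(-3q - 4r - 9)    [distributive law]
= (-22qr + 21r^2 - 63q^2)(9q - 8 - 4r)(-3q - 4r - 9)    [combine like terms]
= (-198q^2r + 176qr + 88qr^2 + 189qr^2 - 168r^2 - 84r^3 - 567q^3 + 504q^2 + 252q^2r)(-3q - 4r - 9)    [distributive law]
= (54q^2r + 176qr + 277qr^2 - 168r^2 - 84r^3 - 567q^3 + 504q^2)(-3q - 4r - 9)    [combine like terms]
= -162q^3r - 216q^2r^2 - 486q^2r - 528q^2r - 704qr^2 - 1584qr - 831q^2r^2 - 1108qr^3 - 2493qr^2 + 504qr^2 + 672r^3 + 1512r^2 + 252qr^3 + 336r^4 + 756r^3 + 1701q^4 + 2268q^3r + 5103q^3 - 1512q^3 - 2016q^2r - 4536q^2    [distributive law]
= 2106q^3r - 1047q^2r^2 - 3030q^2r - 2693qr^2 - 1584qr - 856qr^3 + 1428r^3 + 1512r^2 + 336r^4 + 1701q^4 + 3591q^3 - 4536q^2    [combine like terms]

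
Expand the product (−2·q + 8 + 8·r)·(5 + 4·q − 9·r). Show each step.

(−2·q + 8 + 8·r)·(5 + 4·q − 9·r)
= −10·q − 8·q² + 18·q·r + 40 + 32·q − 72·r + 40·r + 32·q·r − 72·r²    [distributive law]
= 22·q − 8·q² + 50·q·r + 40 − 32·r − 72·r²    [combine like terms]

22·q − 8·q² + 50·q·r + 40 − 32·r − 72·r²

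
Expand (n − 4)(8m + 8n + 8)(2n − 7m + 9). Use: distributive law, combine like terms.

(n − 4)(8m + 8n + 8)(2n − 7m + 9)
= (8mn + 8n^2 + 8n − 32m − 32n − 32)(2n − 7m + 9)    [distributive law]
= (8mn + 8n^2 − 24n − 32m − 32)(2n − 7m + 9)    [combine like terms]
= 16mn^2 − 56m^2n + 72mn + 16n^3 − 56mn^2 + 72n^2 − 48n^2 + 168mn − 216n − 64mn + 224m^2 − 288m − 64n + 224m − 288    [distributive law]
= −40mn^2 − 56m^2n + 176mn + 16n^3 + 24n^2 − 280n + 224m^2 − 64m − 288    [combine like terms]

−40mn^2 − 56m^2n + 176mn + 16n^3 + 24n^2 − 280n + 224m^2 − 64m − 288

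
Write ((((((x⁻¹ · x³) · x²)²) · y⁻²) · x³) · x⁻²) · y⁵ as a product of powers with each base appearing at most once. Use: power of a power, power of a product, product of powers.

x⁹y³

((((((x⁻¹ · x³) · x²)²) · y⁻²) · x³) · x⁻²) · y⁵
= ((((((x⁻¹ · x³)²) · ((x²)²)) · y⁻²) · x³) · x⁻²) · y⁵    [power of a product]
= (((((((x⁻¹)²) · ((x³)²)) · ((x²)²)) · y⁻²) · x³) · x⁻²) · y⁵    [power of a product]
= (((((x⁻² · ((x³)²)) · ((x²)²)) · y⁻²) · x³) · x⁻²) · y⁵    [power of a power]
= (((((x⁻² · x⁶) · ((x²)²)) · y⁻²) · x³) · x⁻²) · y⁵    [power of a power]
= ((((x⁴ · ((x²)²)) · y⁻²) · x³) · x⁻²) · y⁵    [product of powers]
= ((((x⁴ · x⁴) · y⁻²) · x³) · x⁻²) · y⁵    [power of a power]
= (((x⁸ · y⁻²) · x³) · x⁻²) · y⁵    [product of powers]
= x⁹y³    [product of powers]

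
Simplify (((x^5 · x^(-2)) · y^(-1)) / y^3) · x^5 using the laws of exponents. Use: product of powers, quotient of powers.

x^8·y^(-4)

(((x^5 · x^(-2)) · y^(-1)) / y^3) · x^5
= ((x^3 · y^(-1)) / y^3) · x^5    [product of powers]
= x^8·y^(-4)    [quotient of powers; product of powers]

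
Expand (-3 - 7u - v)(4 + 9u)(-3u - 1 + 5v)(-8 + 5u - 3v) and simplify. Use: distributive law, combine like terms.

-668u - 1369u^2 + 1479uv - 96 + 412v + 328v^2 - 372u^3 + 350u^2v + 1022uv^2 + 945u^4 - 2007u^3v + 639u^2v^2 + 60v^3 + 135uv^3

(-3 - 7u - v)(4 + 9u)(-3u - 1 + 5v)(-8 + 5u - 3v)
= (-12 - 27u - 28u - 63u^2 - 4v - 9uv)(-3u - 1 + 5v)(-8 + 5u - 3v)    [distributive law]
= (-12 - 55u - 63u^2 - 4v - 9uv)(-3u - 1 + 5v)(-8 + 5u - 3v)    [combine like terms]
= (36u + 12 - 60v + 165u^2 + 55u - 275uv + 189u^3 + 63u^2 - 315u^2v + 12uv + 4v - 20v^2 + 27u^2v + 9uv - 45uv^2)(-8 + 5u - 3v)    [distributive law]
= (91u + 12 - 56v + 228u^2 - 254uv + 189u^3 - 288u^2v - 20v^2 - 45uv^2)(-8 + 5u - 3v)    [combine like terms]
= -728u + 455u^2 - 273uv - 96 + 60u - 36v + 448v - 280uv + 168v^2 - 1824u^2 + 1140u^3 - 684u^2v + 2032uv - 1270u^2v + 762uv^2 - 1512u^3 + 945u^4 - 567u^3v + 2304u^2v - 1440u^3v + 864u^2v^2 + 160v^2 - 100uv^2 + 60v^3 + 360uv^2 - 225u^2v^2 + 135uv^3    [distributive law]
= -668u - 1369u^2 + 1479uv - 96 + 412v + 328v^2 - 372u^3 + 350u^2v + 1022uv^2 + 945u^4 - 2007u^3v + 639u^2v^2 + 60v^3 + 135uv^3    [combine like terms]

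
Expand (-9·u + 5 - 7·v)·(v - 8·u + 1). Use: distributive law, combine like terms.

(-9·u + 5 - 7·v)·(v - 8·u + 1)
= -9·u·v + 72·u^2 - 9·u + 5·v - 40·u + 5 - 7·v^2 + 56·u·v - 7·v    [distributive law]
= 47·u·v + 72·u^2 - 49·u - 2·v + 5 - 7·v^2    [combine like terms]

47·u·v + 72·u^2 - 49·u - 2·v + 5 - 7·v^2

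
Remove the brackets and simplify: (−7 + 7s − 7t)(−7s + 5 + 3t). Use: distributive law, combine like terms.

84s − 35 − 56t − 49s^2 + 70st − 21t^2

(−7 + 7s − 7t)(−7s + 5 + 3t)
= 49s − 35 − 21t − 49s^2 + 35s + 21st + 49st − 35t − 21t^2    [distributive law]
= 84s − 35 − 56t − 49s^2 + 70st − 21t^2    [combine like terms]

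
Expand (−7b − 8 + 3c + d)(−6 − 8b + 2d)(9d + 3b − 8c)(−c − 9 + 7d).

−7004bcd − 6984bd + 7944bd² + 4362b²c − 2862b² − 1716b²d − 826bc² + 7974bc − 4078b²cd + 3066b²d² − 168b³c − 1512b³ + 1176b³d + 520b²c² + 38bcd² − 1344bd³ + 1366bc²d − 3246cd − 3888d + 4806d² − 1296b − 912c² + 3456c − 46cd² − 1548d³ + 1426c²d − 144c³ − 192bc³ − 374c²d² + 248cd³ + 48c³d + 126d⁴

(−7b − 8 + 3c + d)(−6 − 8b + 2d)(9d + 3b − 8c)(−c − 9 + 7d)
= (42b + 56b² − 14bd + 48 + 64b − 16d − 18c − 24bc + 6cd − 6d − 8bd + 2d²)(9d + 3b − 8c)(−c − 9 + 7d)    [distributive law]
= (106b + 56b² − 22bd + 48 − 22d − 18c − 24bc + 6cd + 2d²)(9d + 3b − 8c)(−c − 9 + 7d)    [combine like terms]
= (954bd + 318b² − 848bc + 504b²d + 168b³ − 448b²c − 198bd² − 66b²d + 176bcd + 432d + 144b − 384c − 198d² − 66bd + 176cd − 162cd − 54bc + 144c² − 216bcd − 72b²c + 192bc² + 54cd² + 18bcd − 48c²d + 18d³ + 6bd² − 16cd²)(−c − 9 + 7d)    [distributive law]
= (888bd + 318b² − 902bc + 438b²d + 168b³ − 520b²c − 192bd² − 22bcd + 432d + 144b − 384c − 198d² + 14cd + 144c² + 192bc² + 38cd² − 48c²d + 18d³)(−c − 9 + 7d)    [combine like terms]
= −888bcd − 7992bd + 6216bd² − 318b²c − 2862b² + 2226b²d + 902bc² + 8118bc − 6314bcd − 438b²cd − 3942b²d + 3066b²d² − 168b³c − 1512b³ + 1176b³d + 520b²c² + 4680b²c − 3640b²cd + 192bcd² + 1728bd² − 1344bd³ + 22bc²d + 198bcd − 154bcd² − 432cd − 3888d + 3024d² − 144bc − 1296b + 1008bd + 384c² + 3456c − 2688cd + 198cd² + 1782d² − 1386d³ − 14c²d − 126cd + 98cd² − 144c³ − 1296c² + 1008c²d − 192bc³ − 1728bc² + 1344bc²d − 38c²d² − 342cd² + 266cd³ + 48c³d + 432c²d − 336c²d² − 18cd³ − 162d³ + 126d⁴    [distributive law]
= −7004bcd − 6984bd + 7944bd² + 4362b²c − 2862b² − 1716b²d − 826bc² + 7974bc − 4078b²cd + 3066b²d² − 168b³c − 1512b³ + 1176b³d + 520b²c² + 38bcd² − 1344bd³ + 1366bc²d − 3246cd − 3888d + 4806d² − 1296b − 912c² + 3456c − 46cd² − 1548d³ + 1426c²d − 144c³ − 192bc³ − 374c²d² + 248cd³ + 48c³d + 126d⁴    [combine like terms]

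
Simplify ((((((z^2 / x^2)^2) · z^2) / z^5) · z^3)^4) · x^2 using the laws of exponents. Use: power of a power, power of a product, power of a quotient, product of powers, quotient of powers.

((((((z^2 / x^2)^2) · z^2) / z^5) · z^3)^4) · x^2
= ((((((z^2 / x^2)^2) · z^2) / z^5)^4) · ((z^3)^4)) · x^2    [power of a product]
= ((((((z^2 / x^2)^2) · z^2)^4) / ((z^5)^4)) · ((z^3)^4)) · x^2    [power of a quotient]
= ((((((z^2 / x^2)^2)^4) · ((z^2)^4)) / ((z^5)^4)) · ((z^3)^4)) · x^2    [power of a product]
= (((((z^2 / x^2)^8) · ((z^2)^4)) / ((z^5)^4)) · ((z^3)^4)) · x^2    [power of a power]
= ((((((z^2)^8) / ((x^2)^8)) · ((z^2)^4)) / ((z^5)^4)) · ((z^3)^4)) · x^2    [power of a quotient]
= ((((z^16 / ((x^2)^8)) · ((z^2)^4)) / ((z^5)^4)) · ((z^3)^4)) · x^2    [power of a power]
= ((((z^16 / x^16) · ((z^2)^4)) / ((z^5)^4)) · ((z^3)^4)) · x^2    [power of a power]
= ((((z^16 / x^16) · z^8) / ((z^5)^4)) · ((z^3)^4)) · x^2    [power of a power]
= ((((z^16 / x^16) · z^8) / z^20) · ((z^3)^4)) · x^2    [power of a power]
= ((((z^16 / x^16) · z^8) / z^20) · z^12) · x^2    [power of a power]
= x^(-14)·z^16    [quotient of powers; product of powers]

x^(-14)·z^16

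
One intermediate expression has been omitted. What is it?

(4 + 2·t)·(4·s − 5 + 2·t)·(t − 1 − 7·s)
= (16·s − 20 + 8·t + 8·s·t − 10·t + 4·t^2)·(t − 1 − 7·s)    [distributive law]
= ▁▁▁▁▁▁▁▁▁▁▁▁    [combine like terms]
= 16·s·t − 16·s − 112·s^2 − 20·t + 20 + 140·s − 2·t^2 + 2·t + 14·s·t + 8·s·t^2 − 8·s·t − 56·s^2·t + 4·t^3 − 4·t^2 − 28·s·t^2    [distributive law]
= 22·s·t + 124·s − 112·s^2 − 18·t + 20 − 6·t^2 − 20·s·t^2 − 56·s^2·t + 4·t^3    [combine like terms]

By combine like terms:

(16·s − 20 − 2·t + 8·s·t + 4·t^2)·(t − 1 − 7·s)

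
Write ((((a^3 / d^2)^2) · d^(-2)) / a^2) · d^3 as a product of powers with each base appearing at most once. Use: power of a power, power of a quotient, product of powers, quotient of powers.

((((a^3 / d^2)^2) · d^(-2)) / a^2) · d^3
= (((((a^3)^2) / ((d^2)^2)) · d^(-2)) / a^2) · d^3    [power of a quotient]
= (((a^6 / ((d^2)^2)) · d^(-2)) / a^2) · d^3    [power of a power]
= (((a^6 / d^4) · d^(-2)) / a^2) · d^3    [power of a power]
= a^4d^(-3)    [quotient of powers; product of powers]

a^4d^(-3)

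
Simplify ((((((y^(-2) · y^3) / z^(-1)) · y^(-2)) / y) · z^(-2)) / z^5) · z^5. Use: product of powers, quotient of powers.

((((((y^(-2) · y^3) / z^(-1)) · y^(-2)) / y) · z^(-2)) / z^5) · z^5
= (((((y / z^(-1)) · y^(-2)) / y) · z^(-2)) / z^5) · z^5    [product of powers]
= y^(-2)z^(-1)    [quotient of powers; product of powers]

y^(-2)z^(-1)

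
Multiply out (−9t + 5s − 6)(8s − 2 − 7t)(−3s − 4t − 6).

(−9t + 5s − 6)(8s − 2 − 7t)(−3s − 4t − 6)
= (−72st + 18t + 63t^2 + 40s^2 − 10s − 35st − 48s + 12 + 42t)(−3s − 4t − 6)    [distributive law]
= (−107st + 60t + 63t^2 + 40s^2 − 58s + 12)(−3s − 4t − 6)    [combine like terms]
= 321s^2t + 428st^2 + 642st − 180st − 240t^2 − 360t − 189st^2 − 252t^3 − 378t^2 − 120s^3 − 160s^2t − 240s^2 + 174s^2 + 232st + 348s − 36s − 48t − 72    [distributive law]
= 161s^2t + 239st^2 + 694st − 618t^2 − 408t − 252t^3 − 120s^3 − 66s^2 + 312s − 72    [combine like terms]

161s^2t + 239st^2 + 694st − 618t^2 − 408t − 252t^3 − 120s^3 − 66s^2 + 312s − 72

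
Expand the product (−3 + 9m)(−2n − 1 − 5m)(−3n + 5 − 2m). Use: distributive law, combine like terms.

−18n² + 21n − 120mn + 15 + 24m − 237m² + 54mn² + 171m²n + 90m³

(−3 + 9m)(−2n − 1 − 5m)(−3n + 5 − 2m)
= (6n + 3 + 15m − 18mn − 9m − 45m²)(−3n + 5 − 2m)    [distributive law]
= (6n + 3 + 6m − 18mn − 45m²)(−3n + 5 − 2m)    [combine like terms]
= −18n² + 30n − 12mn − 9n + 15 − 6m − 18mn + 30m − 12m² + 54mn² − 90mn + 36m²n + 135m²n − 225m² + 90m³    [distributive law]
= −18n² + 21n − 120mn + 15 + 24m − 237m² + 54mn² + 171m²n + 90m³    [combine like terms]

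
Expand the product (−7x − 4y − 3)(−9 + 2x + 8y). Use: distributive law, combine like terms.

57x − 14x^2 − 64xy + 12y − 32y^2 + 27

(−7x − 4y − 3)(−9 + 2x + 8y)
= 63x − 14x^2 − 56xy + 36y − 8xy − 32y^2 + 27 − 6x − 24y    [distributive law]
= 57x − 14x^2 − 64xy + 12y − 32y^2 + 27    [combine like terms]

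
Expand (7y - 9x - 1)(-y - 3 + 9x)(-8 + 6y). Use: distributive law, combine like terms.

-64y^2 - 42y^3 + 178y - 468xy + 432xy^2 - 144x + 648x^2 - 486x^2y - 24

(7y - 9x - 1)(-y - 3 + 9x)(-8 + 6y)
= (-7y^2 - 21y + 63xy + 9xy + 27x - 81x^2 + y + 3 - 9x)(-8 + 6y)    [distributive law]
= (-7y^2 - 20y + 72xy + 18x - 81x^2 + 3)(-8 + 6y)    [combine like terms]
= 56y^2 - 42y^3 + 160y - 120y^2 - 576xy + 432xy^2 - 144x + 108xy + 648x^2 - 486x^2y - 24 + 18y    [distributive law]
= -64y^2 - 42y^3 + 178y - 468xy + 432xy^2 - 144x + 648x^2 - 486x^2y - 24    [combine like terms]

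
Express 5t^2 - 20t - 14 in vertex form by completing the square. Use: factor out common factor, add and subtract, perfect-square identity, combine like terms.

5(t - 2)^2 - 34

5t^2 - 20t - 14
= 5(t^2 - 4t) - 14    [factor out 5 from the t-terms]
= 5(t^2 - 4t + 4 - 4) - 14    [add and subtract 4 inside the bracket]
= 5(t - 2)^2 - 20 - 14    [perfect-square identity]
= 5(t - 2)^2 - 34    [combine constants]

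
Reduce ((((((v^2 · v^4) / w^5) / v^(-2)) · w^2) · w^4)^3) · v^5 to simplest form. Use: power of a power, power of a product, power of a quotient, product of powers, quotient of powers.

((((((v^2 · v^4) / w^5) / v^(-2)) · w^2) · w^4)^3) · v^5
= ((((((v^2 · v^4) / w^5) / v^(-2)) · w^2)^3) · ((w^4)^3)) · v^5    [power of a product]
= ((((((v^2 · v^4) / w^5) / v^(-2))^3) · ((w^2)^3)) · ((w^4)^3)) · v^5    [power of a product]
= ((((((v^2 · v^4) / w^5)^3) / ((v^(-2))^3)) · ((w^2)^3)) · ((w^4)^3)) · v^5    [power of a quotient]
= ((((((v^2 · v^4)^3) / ((w^5)^3)) / ((v^(-2))^3)) · ((w^2)^3)) · ((w^4)^3)) · v^5    [power of a quotient]
= (((((((v^2)^3) · ((v^4)^3)) / ((w^5)^3)) / ((v^(-2))^3)) · ((w^2)^3)) · ((w^4)^3)) · v^5    [power of a product]
= (((((v^6 · ((v^4)^3)) / ((w^5)^3)) / ((v^(-2))^3)) · ((w^2)^3)) · ((w^4)^3)) · v^5    [power of a power]
= (((((v^6 · v^12) / ((w^5)^3)) / ((v^(-2))^3)) · ((w^2)^3)) · ((w^4)^3)) · v^5    [power of a power]
= ((((v^18 / ((w^5)^3)) / ((v^(-2))^3)) · ((w^2)^3)) · ((w^4)^3)) · v^5    [product of powers]
= ((((v^18 / w^15) / ((v^(-2))^3)) · ((w^2)^3)) · ((w^4)^3)) · v^5    [power of a power]
= ((((v^18 / w^15) / v^(-6)) · ((w^2)^3)) · ((w^4)^3)) · v^5    [power of a power]
= ((((v^18 / w^15) / v^(-6)) · w^6) · ((w^4)^3)) · v^5    [power of a power]
= ((((v^18 / w^15) / v^(-6)) · w^6) · w^12) · v^5    [power of a power]
= v^29w^3    [quotient of powers; product of powers]

v^29w^3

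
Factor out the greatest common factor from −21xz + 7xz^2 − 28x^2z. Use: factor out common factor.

7xz(−3 + z − 4x)

−21xz + 7xz^2 − 28x^2z
= 7(−3xz + xz^2 − 4x^2z)    [factor out 7]
= 7xz(−3 + z − 4x)    [factor out xz]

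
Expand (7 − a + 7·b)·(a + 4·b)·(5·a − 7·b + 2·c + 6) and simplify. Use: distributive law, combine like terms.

(7 − a + 7·b)·(a + 4·b)·(5·a − 7·b + 2·c + 6)
= (7·a + 28·b − a² − 4·a·b + 7·a·b + 28·b²)·(5·a − 7·b + 2·c + 6)    [distributive law]
= (7·a + 28·b − a² + 3·a·b + 28·b²)·(5·a − 7·b + 2·c + 6)    [combine like terms]
= 35·a² − 49·a·b + 14·a·c + 42·a + 140·a·b − 196·b² + 56·b·c + 168·b − 5·a³ + 7·a²·b − 2·a²·c − 6·a² + 15·a²·b − 21·a·b² + 6·a·b·c + 18·a·b + 140·a·b² − 196·b³ + 56·b²·c + 168·b²    [distributive law]
= 29·a² + 109·a·b + 14·a·c + 42·a − 28·b² + 56·b·c + 168·b − 5·a³ + 22·a²·b − 2·a²·c + 119·a·b² + 6·a·b·c − 196·b³ + 56·b²·c    [combine like terms]

29·a² + 109·a·b + 14·a·c + 42·a − 28·b² + 56·b·c + 168·b − 5·a³ + 22·a²·b − 2·a²·c + 119·a·b² + 6·a·b·c − 196·b³ + 56·b²·c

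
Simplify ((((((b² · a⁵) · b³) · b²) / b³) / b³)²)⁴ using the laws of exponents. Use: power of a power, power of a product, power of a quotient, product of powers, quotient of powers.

a⁴⁰b⁸

((((((b² · a⁵) · b³) · b²) / b³) / b³)²)⁴
= (((((b² · a⁵) · b³) · b²) / b³) / b³)⁸    [power of a power]
= (((((b² · a⁵) · b³) · b²) / b³)⁸) / ((b³)⁸)    [power of a quotient]
= (((((b² · a⁵) · b³) · b²)⁸) / ((b³)⁸)) / ((b³)⁸)    [power of a quotient]
= (((((b² · a⁵) · b³)⁸) · ((b²)⁸)) / ((b³)⁸)) / ((b³)⁸)    [power of a product]
= (((((b² · a⁵)⁸) · ((b³)⁸)) · ((b²)⁸)) / ((b³)⁸)) / ((b³)⁸)    [power of a product]
= ((((((b²)⁸) · ((a⁵)⁸)) · ((b³)⁸)) · ((b²)⁸)) / ((b³)⁸)) / ((b³)⁸)    [power of a product]
= ((((b¹⁶ · ((a⁵)⁸)) · ((b³)⁸)) · ((b²)⁸)) / ((b³)⁸)) / ((b³)⁸)    [power of a power]
= ((((b¹⁶ · a⁴⁰) · ((b³)⁸)) · ((b²)⁸)) / ((b³)⁸)) / ((b³)⁸)    [power of a power]
= ((((b¹⁶ · a⁴⁰) · b²⁴) · ((b²)⁸)) / ((b³)⁸)) / ((b³)⁸)    [power of a power]
= ((((b¹⁶ · a⁴⁰) · b²⁴) · b¹⁶) / ((b³)⁸)) / ((b³)⁸)    [power of a power]
= ((((b¹⁶ · a⁴⁰) · b²⁴) · b¹⁶) / b²⁴) / ((b³)⁸)    [power of a power]
= ((((b¹⁶ · a⁴⁰) · b²⁴) · b¹⁶) / b²⁴) / b²⁴    [power of a power]
= a⁴⁰b⁸    [quotient of powers; product of powers]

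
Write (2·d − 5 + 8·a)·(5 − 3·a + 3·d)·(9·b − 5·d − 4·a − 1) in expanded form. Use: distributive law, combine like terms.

(2·d − 5 + 8·a)·(5 − 3·a + 3·d)·(9·b − 5·d − 4·a − 1)
= (10·d − 6·a·d + 6·d² − 25 + 15·a − 15·d + 40·a − 24·a² + 24·a·d)·(9·b − 5·d − 4·a − 1)    [distributive law]
= (−5·d + 18·a·d + 6·d² − 25 + 55·a − 24·a²)·(9·b − 5·d − 4·a − 1)    [combine like terms]
= −45·b·d + 25·d² + 20·a·d + 5·d + 162·a·b·d − 90·a·d² − 72·a²·d − 18·a·d + 54·b·d² − 30·d³ − 24·a·d² − 6·d² − 225·b + 125·d + 100·a + 25 + 495·a·b − 275·a·d − 220·a² − 55·a − 216·a²·b + 120·a²·d + 96·a³ + 24·a²    [distributive law]
= −45·b·d + 19·d² − 273·a·d + 130·d + 162·a·b·d − 114·a·d² + 48·a²·d + 54·b·d² − 30·d³ − 225·b + 45·a + 25 + 495·a·b − 196·a² − 216·a²·b + 96·a³    [combine like terms]

−45·b·d + 19·d² − 273·a·d + 130·d + 162·a·b·d − 114·a·d² + 48·a²·d + 54·b·d² − 30·d³ − 225·b + 45·a + 25 + 495·a·b − 196·a² − 216·a²·b + 96·a³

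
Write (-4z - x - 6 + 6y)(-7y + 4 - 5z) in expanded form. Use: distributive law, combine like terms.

(-4z - x - 6 + 6y)(-7y + 4 - 5z)
= 28yz - 16z + 20z^2 + 7xy - 4x + 5xz + 42y - 24 + 30z - 42y^2 + 24y - 30yz    [distributive law]
= -2yz + 14z + 20z^2 + 7xy - 4x + 5xz + 66y - 24 - 42y^2    [combine like terms]

-2yz + 14z + 20z^2 + 7xy - 4x + 5xz + 66y - 24 - 42y^2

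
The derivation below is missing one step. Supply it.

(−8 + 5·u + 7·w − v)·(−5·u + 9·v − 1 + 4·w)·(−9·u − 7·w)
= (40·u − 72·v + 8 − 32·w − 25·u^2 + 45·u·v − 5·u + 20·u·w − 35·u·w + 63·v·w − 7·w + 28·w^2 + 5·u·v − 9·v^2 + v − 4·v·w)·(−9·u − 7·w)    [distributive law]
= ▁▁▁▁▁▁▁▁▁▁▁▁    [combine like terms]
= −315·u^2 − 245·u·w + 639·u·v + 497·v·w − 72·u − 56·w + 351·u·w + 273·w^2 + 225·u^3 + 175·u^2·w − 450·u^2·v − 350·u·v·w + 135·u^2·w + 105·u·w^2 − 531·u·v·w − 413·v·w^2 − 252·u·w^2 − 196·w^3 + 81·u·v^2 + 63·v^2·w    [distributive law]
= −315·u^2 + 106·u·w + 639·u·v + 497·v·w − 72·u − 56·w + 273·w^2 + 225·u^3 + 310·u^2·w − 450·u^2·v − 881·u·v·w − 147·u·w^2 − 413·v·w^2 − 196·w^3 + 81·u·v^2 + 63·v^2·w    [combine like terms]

Applying combine like terms to the line above:

(35·u − 71·v + 8 − 39·w − 25·u^2 + 50·u·v − 15·u·w + 59·v·w + 28·w^2 − 9·v^2)·(−9·u − 7·w)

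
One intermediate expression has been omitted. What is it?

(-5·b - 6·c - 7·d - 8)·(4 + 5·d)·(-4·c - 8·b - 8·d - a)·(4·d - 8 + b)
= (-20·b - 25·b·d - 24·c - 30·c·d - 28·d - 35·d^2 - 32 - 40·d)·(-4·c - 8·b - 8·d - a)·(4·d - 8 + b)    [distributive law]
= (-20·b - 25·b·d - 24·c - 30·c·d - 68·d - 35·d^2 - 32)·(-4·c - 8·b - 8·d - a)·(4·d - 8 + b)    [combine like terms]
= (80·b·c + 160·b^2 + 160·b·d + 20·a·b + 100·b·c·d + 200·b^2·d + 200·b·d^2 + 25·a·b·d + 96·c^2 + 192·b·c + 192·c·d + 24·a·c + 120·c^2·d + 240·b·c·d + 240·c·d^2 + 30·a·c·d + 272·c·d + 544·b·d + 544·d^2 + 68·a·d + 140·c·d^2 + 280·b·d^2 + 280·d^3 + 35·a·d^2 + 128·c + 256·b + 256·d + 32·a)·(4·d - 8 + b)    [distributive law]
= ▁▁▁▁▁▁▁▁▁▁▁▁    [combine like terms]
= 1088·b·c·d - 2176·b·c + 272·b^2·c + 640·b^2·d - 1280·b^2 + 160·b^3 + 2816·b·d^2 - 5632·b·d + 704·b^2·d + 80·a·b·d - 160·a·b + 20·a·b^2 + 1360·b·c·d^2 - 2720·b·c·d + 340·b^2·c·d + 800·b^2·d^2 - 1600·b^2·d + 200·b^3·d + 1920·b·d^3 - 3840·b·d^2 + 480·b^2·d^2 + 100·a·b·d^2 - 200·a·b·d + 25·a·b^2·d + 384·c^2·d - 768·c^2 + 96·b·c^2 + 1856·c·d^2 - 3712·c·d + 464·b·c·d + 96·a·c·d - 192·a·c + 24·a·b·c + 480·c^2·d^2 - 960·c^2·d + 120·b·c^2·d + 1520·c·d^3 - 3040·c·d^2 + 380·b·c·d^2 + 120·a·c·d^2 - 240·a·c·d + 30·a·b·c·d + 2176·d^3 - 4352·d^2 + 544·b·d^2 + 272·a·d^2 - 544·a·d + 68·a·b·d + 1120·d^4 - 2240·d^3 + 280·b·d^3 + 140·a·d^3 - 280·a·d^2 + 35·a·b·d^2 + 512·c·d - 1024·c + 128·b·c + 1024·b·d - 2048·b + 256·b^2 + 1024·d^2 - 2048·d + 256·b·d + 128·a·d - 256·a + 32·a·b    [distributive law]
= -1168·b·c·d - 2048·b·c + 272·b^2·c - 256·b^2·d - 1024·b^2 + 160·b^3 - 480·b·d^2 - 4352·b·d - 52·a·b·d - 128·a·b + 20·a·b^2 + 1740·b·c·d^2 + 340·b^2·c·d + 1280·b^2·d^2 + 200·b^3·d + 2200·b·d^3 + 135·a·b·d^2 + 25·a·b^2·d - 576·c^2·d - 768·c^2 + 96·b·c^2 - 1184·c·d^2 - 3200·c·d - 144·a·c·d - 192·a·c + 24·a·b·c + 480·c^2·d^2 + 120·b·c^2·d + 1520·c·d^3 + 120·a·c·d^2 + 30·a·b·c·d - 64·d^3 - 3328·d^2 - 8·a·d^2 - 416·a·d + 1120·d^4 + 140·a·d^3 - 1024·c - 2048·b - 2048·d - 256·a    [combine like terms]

Applying combine like terms to the line above:

(272·b·c + 160·b^2 + 704·b·d + 20·a·b + 340·b·c·d + 200·b^2·d + 480·b·d^2 + 25·a·b·d + 96·c^2 + 464·c·d + 24·a·c + 120·c^2·d + 380·c·d^2 + 30·a·c·d + 544·d^2 + 68·a·d + 280·d^3 + 35·a·d^2 + 128·c + 256·b + 256·d + 32·a)·(4·d - 8 + b)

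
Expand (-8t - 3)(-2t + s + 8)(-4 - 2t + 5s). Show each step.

52t² - 32t³ + 96st² - 252st - 40s²t + 280t - 108s - 15s² + 96

(-8t - 3)(-2t + s + 8)(-4 - 2t + 5s)
= (16t² - 8st - 64t + 6t - 3s - 24)(-4 - 2t + 5s)    [distributive law]
= (16t² - 8st - 58t - 3s - 24)(-4 - 2t + 5s)    [combine like terms]
= -64t² - 32t³ + 80st² + 32st + 16st² - 40s²t + 232t + 116t² - 290st + 12s + 6st - 15s² + 96 + 48t - 120s    [distributive law]
= 52t² - 32t³ + 96st² - 252st - 40s²t + 280t - 108s - 15s² + 96    [combine like terms]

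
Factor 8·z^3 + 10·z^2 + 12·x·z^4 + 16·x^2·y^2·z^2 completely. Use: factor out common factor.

2·z^2(4·z + 5 + 6·x·z^2 + 8·x^2·y^2)

8·z^3 + 10·z^2 + 12·x·z^4 + 16·x^2·y^2·z^2
= 2(4·z^3 + 5·z^2 + 6·x·z^4 + 8·x^2·y^2·z^2)    [factor out 2]
= 2·z^2(4·z + 5 + 6·x·z^2 + 8·x^2·y^2)    [factor out z^2]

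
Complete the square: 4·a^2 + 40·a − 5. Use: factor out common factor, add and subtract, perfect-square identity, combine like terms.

4(a + 5)^2 − 105

4·a^2 + 40·a − 5
= 4(a^2 + 10·a) − 5    [factor out 4 from the a-terms]
= 4(a^2 + 10·a + 25 − 25) − 5    [add and subtract 25 inside the bracket]
= 4(a + 5)^2 − 100 − 5    [perfect-square identity]
= 4(a + 5)^2 − 105    [combine constants]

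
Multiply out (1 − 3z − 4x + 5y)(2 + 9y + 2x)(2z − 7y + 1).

−2z + 5y + 2 + 53yz − 88y^2 − 18xz + 16xy − 6x − 12z^2 − 54yz^2 + 279y^2z − 12xz^2 − 10xyz + 182xy^2 − 16x^2z + 56x^2y − 8x^2 − 315y^3

(1 − 3z − 4x + 5y)(2 + 9y + 2x)(2z − 7y + 1)
= (2 + 9y + 2x − 6z − 27yz − 6xz − 8x − 36xy − 8x^2 + 10y + 45y^2 + 10xy)(2z − 7y + 1)    [distributive law]
= (2 + 19y − 6x − 6z − 27yz − 6xz − 26xy − 8x^2 + 45y^2)(2z − 7y + 1)    [combine like terms]
= 4z − 14y + 2 + 38yz − 133y^2 + 19y − 12xz + 42xy − 6x − 12z^2 + 42yz − 6z − 54yz^2 + 189y^2z − 27yz − 12xz^2 + 42xyz − 6xz − 52xyz + 182xy^2 − 26xy − 16x^2z + 56x^2y − 8x^2 + 90y^2z − 315y^3 + 45y^2    [distributive law]
= −2z + 5y + 2 + 53yz − 88y^2 − 18xz + 16xy − 6x − 12z^2 − 54yz^2 + 279y^2z − 12xz^2 − 10xyz + 182xy^2 − 16x^2z + 56x^2y − 8x^2 − 315y^3    [combine like terms]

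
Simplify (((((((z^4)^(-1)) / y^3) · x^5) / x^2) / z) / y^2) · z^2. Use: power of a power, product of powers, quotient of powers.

(((((((z^4)^(-1)) / y^3) · x^5) / x^2) / z) / y^2) · z^2
= (((((z^(-4) / y^3) · x^5) / x^2) / z) / y^2) · z^2    [power of a power]
= x^3·y^(-5)·z^(-3)    [quotient of powers; product of powers]

x^3·y^(-5)·z^(-3)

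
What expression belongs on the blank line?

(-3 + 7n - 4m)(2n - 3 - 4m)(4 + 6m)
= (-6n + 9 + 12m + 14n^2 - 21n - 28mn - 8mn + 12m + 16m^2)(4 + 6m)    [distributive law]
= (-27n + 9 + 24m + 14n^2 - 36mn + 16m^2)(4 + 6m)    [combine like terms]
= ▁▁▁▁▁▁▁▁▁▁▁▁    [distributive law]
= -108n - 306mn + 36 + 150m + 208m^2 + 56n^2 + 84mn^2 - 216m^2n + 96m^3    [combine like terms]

Applying distributive law to the line above:

-108n - 162mn + 36 + 54m + 96m + 144m^2 + 56n^2 + 84mn^2 - 144mn - 216m^2n + 64m^2 + 96m^3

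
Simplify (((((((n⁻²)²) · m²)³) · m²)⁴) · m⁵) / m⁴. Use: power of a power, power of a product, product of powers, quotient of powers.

(((((((n⁻²)²) · m²)³) · m²)⁴) · m⁵) / m⁴
= (((((((n⁻²)²) · m²)³)⁴) · ((m²)⁴)) · m⁵) / m⁴    [power of a product]
= ((((((n⁻²)²) · m²)¹²) · ((m²)⁴)) · m⁵) / m⁴    [power of a power]
= ((((((n⁻²)²)¹²) · ((m²)¹²)) · ((m²)⁴)) · m⁵) / m⁴    [power of a product]
= (((((n⁻²)²⁴) · ((m²)¹²)) · ((m²)⁴)) · m⁵) / m⁴    [power of a power]
= (((n⁻⁴⁸ · ((m²)¹²)) · ((m²)⁴)) · m⁵) / m⁴    [power of a power]
= (((n⁻⁴⁸ · m²⁴) · ((m²)⁴)) · m⁵) / m⁴    [power of a power]
= (((n⁻⁴⁸ · m²⁴) · m⁸) · m⁵) / m⁴    [power of a power]
= m³³n⁻⁴⁸    [quotient of powers; product of powers]

m³³n⁻⁴⁸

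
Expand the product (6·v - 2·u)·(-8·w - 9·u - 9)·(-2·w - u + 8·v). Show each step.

96·v·w² + 284·u·v·w - 384·v²·w + 198·u²·v - 432·u·v² + 108·v·w + 198·u·v - 432·v² - 32·u·w² - 52·u²·w - 18·u³ - 36·u·w - 18·u²

(6·v - 2·u)·(-8·w - 9·u - 9)·(-2·w - u + 8·v)
= (-48·v·w - 54·u·v - 54·v + 16·u·w + 18·u² + 18·u)·(-2·w - u + 8·v)    [distributive law]
= 96·v·w² + 48·u·v·w - 384·v²·w + 108·u·v·w + 54·u²·v - 432·u·v² + 108·v·w + 54·u·v - 432·v² - 32·u·w² - 16·u²·w + 128·u·v·w - 36·u²·w - 18·u³ + 144·u²·v - 36·u·w - 18·u² + 144·u·v    [distributive law]
= 96·v·w² + 284·u·v·w - 384·v²·w + 198·u²·v - 432·u·v² + 108·v·w + 198·u·v - 432·v² - 32·u·w² - 52·u²·w - 18·u³ - 36·u·w - 18·u²    [combine like terms]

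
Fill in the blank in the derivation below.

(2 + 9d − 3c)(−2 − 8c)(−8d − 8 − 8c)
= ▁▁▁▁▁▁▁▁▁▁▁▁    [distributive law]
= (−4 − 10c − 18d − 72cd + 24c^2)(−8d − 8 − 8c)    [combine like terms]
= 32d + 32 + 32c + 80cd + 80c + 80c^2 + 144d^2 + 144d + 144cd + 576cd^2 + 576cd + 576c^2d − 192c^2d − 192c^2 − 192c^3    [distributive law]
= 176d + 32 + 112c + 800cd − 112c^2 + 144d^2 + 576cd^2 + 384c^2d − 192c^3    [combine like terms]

By distributive law:

(−4 − 16c − 18d − 72cd + 6c + 24c^2)(−8d − 8 − 8c)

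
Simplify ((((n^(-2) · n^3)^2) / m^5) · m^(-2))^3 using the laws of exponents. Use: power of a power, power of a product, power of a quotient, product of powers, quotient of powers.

((((n^(-2) · n^3)^2) / m^5) · m^(-2))^3
= ((((n^(-2) · n^3)^2) / m^5)^3) · ((m^(-2))^3)    [power of a product]
= ((((n^(-2) · n^3)^2)^3) / ((m^5)^3)) · ((m^(-2))^3)    [power of a quotient]
= (((n^(-2) · n^3)^6) / ((m^5)^3)) · ((m^(-2))^3)    [power of a power]
= ((((n^(-2))^6) · ((n^3)^6)) / ((m^5)^3)) · ((m^(-2))^3)    [power of a product]
= ((n^(-12) · ((n^3)^6)) / ((m^5)^3)) · ((m^(-2))^3)    [power of a power]
= ((n^(-12) · n^18) / ((m^5)^3)) · ((m^(-2))^3)    [power of a power]
= (n^6 / ((m^5)^3)) · ((m^(-2))^3)    [product of powers]
= (n^6 / m^15) · ((m^(-2))^3)    [power of a power]
= (n^6 / m^15) · m^(-6)    [power of a power]
= m^(-21)·n^6    [quotient of powers]

m^(-21)·n^6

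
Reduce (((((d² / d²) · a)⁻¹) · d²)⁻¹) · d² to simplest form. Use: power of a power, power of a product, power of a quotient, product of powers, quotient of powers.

(((((d² / d²) · a)⁻¹) · d²)⁻¹) · d²
= (((((d² / d²) · a)⁻¹)⁻¹) · ((d²)⁻¹)) · d²    [power of a product]
= ((((d² / d²) · a)¹) · ((d²)⁻¹)) · d²    [power of a power]
= ((((d² / d²)¹) · (a¹)) · ((d²)⁻¹)) · d²    [power of a product]
= (((((d²)¹) / ((d²)¹)) · (a¹)) · ((d²)⁻¹)) · d²    [power of a quotient]
= (((d² / ((d²)¹)) · (a¹)) · ((d²)⁻¹)) · d²    [power of a power]
= (((d² / d²) · (a¹)) · ((d²)⁻¹)) · d²    [power of a power]
= ((d⁰ · (a¹)) · ((d²)⁻¹)) · d²    [quotient of powers]
= ((d⁰ · a) · ((d²)⁻¹)) · d²    [power of a power]
= ((d⁰ · a) · d⁻²) · d²    [power of a power]
= a    [product of powers]

a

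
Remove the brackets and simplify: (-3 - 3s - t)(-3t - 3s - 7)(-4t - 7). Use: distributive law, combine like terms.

(-3 - 3s - t)(-3t - 3s - 7)(-4t - 7)
= (9t + 9s + 21 + 9st + 9s^2 + 21s + 3t^2 + 3st + 7t)(-4t - 7)    [distributive law]
= (16t + 30s + 21 + 12st + 9s^2 + 3t^2)(-4t - 7)    [combine like terms]
= -64t^2 - 112t - 120st - 210s - 84t - 147 - 48st^2 - 84st - 36s^2t - 63s^2 - 12t^3 - 21t^2    [distributive law]
= -85t^2 - 196t - 204st - 210s - 147 - 48st^2 - 36s^2t - 63s^2 - 12t^3    [combine like terms]

-85t^2 - 196t - 204st - 210s - 147 - 48st^2 - 36s^2t - 63s^2 - 12t^3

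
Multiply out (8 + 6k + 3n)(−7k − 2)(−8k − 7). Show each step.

(8 + 6k + 3n)(−7k − 2)(−8k − 7)
= (−56k − 16 − 42k^2 − 12k − 21kn − 6n)(−8k − 7)    [distributive law]
= (−68k − 16 − 42k^2 − 21kn − 6n)(−8k − 7)    [combine like terms]
= 544k^2 + 476k + 128k + 112 + 336k^3 + 294k^2 + 168k^2n + 147kn + 48kn + 42n    [distributive law]
= 838k^2 + 604k + 112 + 336k^3 + 168k^2n + 195kn + 42n    [combine like terms]

838k^2 + 604k + 112 + 336k^3 + 168k^2n + 195kn + 42n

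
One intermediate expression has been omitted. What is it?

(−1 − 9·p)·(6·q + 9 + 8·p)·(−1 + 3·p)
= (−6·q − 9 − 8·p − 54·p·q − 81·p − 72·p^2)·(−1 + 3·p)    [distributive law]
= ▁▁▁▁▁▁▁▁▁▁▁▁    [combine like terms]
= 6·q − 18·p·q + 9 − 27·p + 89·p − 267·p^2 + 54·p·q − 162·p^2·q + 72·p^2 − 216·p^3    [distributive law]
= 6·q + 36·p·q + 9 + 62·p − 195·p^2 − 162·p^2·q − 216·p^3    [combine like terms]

After combine like terms, the bracketed line is:

(−6·q − 9 − 89·p − 54·p·q − 72·p^2)·(−1 + 3·p)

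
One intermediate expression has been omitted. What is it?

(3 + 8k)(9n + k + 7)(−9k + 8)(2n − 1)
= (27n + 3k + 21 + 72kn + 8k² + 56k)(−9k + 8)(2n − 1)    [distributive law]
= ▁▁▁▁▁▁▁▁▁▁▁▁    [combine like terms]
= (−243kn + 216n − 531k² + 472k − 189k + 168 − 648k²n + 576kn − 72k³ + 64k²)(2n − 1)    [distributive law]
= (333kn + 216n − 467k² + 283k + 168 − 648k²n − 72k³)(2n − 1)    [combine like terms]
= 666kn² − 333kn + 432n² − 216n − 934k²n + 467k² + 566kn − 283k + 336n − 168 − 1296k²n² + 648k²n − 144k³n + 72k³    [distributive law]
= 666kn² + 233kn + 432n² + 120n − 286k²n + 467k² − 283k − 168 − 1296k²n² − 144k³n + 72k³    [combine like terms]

Applying combine like terms to the line above:

(27n + 59k + 21 + 72kn + 8k²)(−9k + 8)(2n − 1)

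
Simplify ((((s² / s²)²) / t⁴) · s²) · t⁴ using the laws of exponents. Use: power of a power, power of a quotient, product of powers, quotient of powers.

((((s² / s²)²) / t⁴) · s²) · t⁴
= (((((s²)²) / ((s²)²)) / t⁴) · s²) · t⁴    [power of a quotient]
= (((s⁴ / ((s²)²)) / t⁴) · s²) · t⁴    [power of a power]
= (((s⁴ / s⁴) / t⁴) · s²) · t⁴    [power of a power]
= ((s⁰ / t⁴) · s²) · t⁴    [quotient of powers]
= s²    [quotient of powers; product of powers]

s²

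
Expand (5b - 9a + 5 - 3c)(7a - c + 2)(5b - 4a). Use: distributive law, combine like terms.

175ab^2 - 455a^2b - 25b^2c - 40abc + 50b^2 + 45ab + 252a^3 + 48a^2c - 68a^2 - 55bc + 44ac + 50b - 40a + 15bc^2 - 12ac^2

(5b - 9a + 5 - 3c)(7a - c + 2)(5b - 4a)
= (35ab - 5bc + 10b - 63a^2 + 9ac - 18a + 35a - 5c + 10 - 21ac + 3c^2 - 6c)(5b - 4a)    [distributive law]
= (35ab - 5bc + 10b - 63a^2 - 12ac + 17a - 11c + 10 + 3c^2)(5b - 4a)    [combine like terms]
= 175ab^2 - 140a^2b - 25b^2c + 20abc + 50b^2 - 40ab - 315a^2b + 252a^3 - 60abc + 48a^2c + 85ab - 68a^2 - 55bc + 44ac + 50b - 40a + 15bc^2 - 12ac^2    [distributive law]
= 175ab^2 - 455a^2b - 25b^2c - 40abc + 50b^2 + 45ab + 252a^3 + 48a^2c - 68a^2 - 55bc + 44ac + 50b - 40a + 15bc^2 - 12ac^2    [combine like terms]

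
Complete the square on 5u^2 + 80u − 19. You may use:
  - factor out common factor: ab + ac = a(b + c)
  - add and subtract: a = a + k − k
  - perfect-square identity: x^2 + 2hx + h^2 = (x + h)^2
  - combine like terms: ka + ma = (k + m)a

5u^2 + 80u − 19
= 5(u^2 + 16u) − 19    [factor out 5 from the u-terms]
= 5(u^2 + 16u + 64 − 64) − 19    [add and subtract 64 inside the bracket]
= 5(u + 8)^2 − 320 − 19    [perfect-square identity]
= 5(u + 8)^2 − 339    [combine constants]

5(u + 8)^2 − 339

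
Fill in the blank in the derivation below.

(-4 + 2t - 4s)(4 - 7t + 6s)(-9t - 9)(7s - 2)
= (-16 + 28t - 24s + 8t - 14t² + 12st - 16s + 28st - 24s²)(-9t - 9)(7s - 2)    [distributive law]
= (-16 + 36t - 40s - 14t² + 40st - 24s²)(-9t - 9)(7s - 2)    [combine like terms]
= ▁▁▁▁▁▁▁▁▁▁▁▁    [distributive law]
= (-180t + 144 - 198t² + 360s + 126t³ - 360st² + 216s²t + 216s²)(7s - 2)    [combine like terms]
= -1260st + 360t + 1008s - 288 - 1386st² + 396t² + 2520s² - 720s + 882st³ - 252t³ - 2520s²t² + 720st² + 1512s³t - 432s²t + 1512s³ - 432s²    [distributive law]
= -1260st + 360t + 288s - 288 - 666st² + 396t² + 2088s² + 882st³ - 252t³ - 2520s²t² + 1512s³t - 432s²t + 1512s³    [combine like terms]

Applying distributive law to the line above:

(144t + 144 - 324t² - 324t + 360st + 360s + 126t³ + 126t² - 360st² - 360st + 216s²t + 216s²)(7s - 2)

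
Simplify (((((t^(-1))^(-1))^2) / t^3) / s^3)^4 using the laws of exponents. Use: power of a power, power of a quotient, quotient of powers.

s^(-12)·t^(-4)

(((((t^(-1))^(-1))^2) / t^3) / s^3)^4
= (((((t^(-1))^(-1))^2) / t^3)^4) / ((s^3)^4)    [power of a quotient]
= (((((t^(-1))^(-1))^2)^4) / ((t^3)^4)) / ((s^3)^4)    [power of a quotient]
= ((((t^(-1))^(-1))^8) / ((t^3)^4)) / ((s^3)^4)    [power of a power]
= (((t^(-1))^(-8)) / ((t^3)^4)) / ((s^3)^4)    [power of a power]
= (t^8 / ((t^3)^4)) / ((s^3)^4)    [power of a power]
= (t^8 / t^12) / ((s^3)^4)    [power of a power]
= t^(-4) / ((s^3)^4)    [quotient of powers]
= t^(-4) / s^12    [power of a power]
= s^(-12)·t^(-4)    [quotient of powers]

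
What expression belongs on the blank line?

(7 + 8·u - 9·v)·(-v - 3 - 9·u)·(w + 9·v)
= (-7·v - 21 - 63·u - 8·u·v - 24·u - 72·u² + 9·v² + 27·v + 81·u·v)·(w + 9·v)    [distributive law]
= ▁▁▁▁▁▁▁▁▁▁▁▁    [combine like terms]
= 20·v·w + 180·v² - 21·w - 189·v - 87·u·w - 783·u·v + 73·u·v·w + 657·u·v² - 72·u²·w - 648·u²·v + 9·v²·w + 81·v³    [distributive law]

After combine like terms, the bracketed line is:

(20·v - 21 - 87·u + 73·u·v - 72·u² + 9·v²)·(w + 9·v)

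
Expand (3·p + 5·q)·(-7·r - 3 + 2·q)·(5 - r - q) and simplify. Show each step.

-96·p·r + 21·p·r^2 + 15·p·q·r - 45·p + 39·p·q - 6·p·q^2 - 160·q·r + 35·q·r^2 + 25·q^2·r - 75·q + 65·q^2 - 10·q^3

(3·p + 5·q)·(-7·r - 3 + 2·q)·(5 - r - q)
= (-21·p·r - 9·p + 6·p·q - 35·q·r - 15·q + 10·q^2)·(5 - r - q)    [distributive law]
= -105·p·r + 21·p·r^2 + 21·p·q·r - 45·p + 9·p·r + 9·p·q + 30·p·q - 6·p·q·r - 6·p·q^2 - 175·q·r + 35·q·r^2 + 35·q^2·r - 75·q + 15·q·r + 15·q^2 + 50·q^2 - 10·q^2·r - 10·q^3    [distributive law]
= -96·p·r + 21·p·r^2 + 15·p·q·r - 45·p + 39·p·q - 6·p·q^2 - 160·q·r + 35·q·r^2 + 25·q^2·r - 75·q + 65·q^2 - 10·q^3    [combine like terms]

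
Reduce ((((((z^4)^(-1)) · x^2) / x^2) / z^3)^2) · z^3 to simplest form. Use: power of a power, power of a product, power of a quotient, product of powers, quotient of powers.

((((((z^4)^(-1)) · x^2) / x^2) / z^3)^2) · z^3
= ((((((z^4)^(-1)) · x^2) / x^2)^2) / ((z^3)^2)) · z^3    [power of a quotient]
= ((((((z^4)^(-1)) · x^2)^2) / ((x^2)^2)) / ((z^3)^2)) · z^3    [power of a quotient]
= ((((((z^4)^(-1))^2) · ((x^2)^2)) / ((x^2)^2)) / ((z^3)^2)) · z^3    [power of a product]
= (((((z^4)^(-2)) · ((x^2)^2)) / ((x^2)^2)) / ((z^3)^2)) · z^3    [power of a power]
= (((z^(-8) · ((x^2)^2)) / ((x^2)^2)) / ((z^3)^2)) · z^3    [power of a power]
= (((z^(-8) · x^4) / ((x^2)^2)) / ((z^3)^2)) · z^3    [power of a power]
= (((z^(-8) · x^4) / x^4) / ((z^3)^2)) · z^3    [power of a power]
= (((z^(-8) · x^4) / x^4) / z^6) · z^3    [power of a power]
= z^(-11)    [quotient of powers; product of powers]

z^(-11)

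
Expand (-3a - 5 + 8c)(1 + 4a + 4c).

-23a - 12a² + 20ac - 5 - 12c + 32c²

(-3a - 5 + 8c)(1 + 4a + 4c)
= -3a - 12a² - 12ac - 5 - 20a - 20c + 8c + 32ac + 32c²    [distributive law]
= -23a - 12a² + 20ac - 5 - 12c + 32c²    [combine like terms]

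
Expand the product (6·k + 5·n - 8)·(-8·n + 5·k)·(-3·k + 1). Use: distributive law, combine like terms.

(6·k + 5·n - 8)·(-8·n + 5·k)·(-3·k + 1)
= (-48·k·n + 30·k^2 - 40·n^2 + 25·k·n + 64·n - 40·k)·(-3·k + 1)    [distributive law]
= (-23·k·n + 30·k^2 - 40·n^2 + 64·n - 40·k)·(-3·k + 1)    [combine like terms]
= 69·k^2·n - 23·k·n - 90·k^3 + 30·k^2 + 120·k·n^2 - 40·n^2 - 192·k·n + 64·n + 120·k^2 - 40·k    [distributive law]
= 69·k^2·n - 215·k·n - 90·k^3 + 150·k^2 + 120·k·n^2 - 40·n^2 + 64·n - 40·k    [combine like terms]

69·k^2·n - 215·k·n - 90·k^3 + 150·k^2 + 120·k·n^2 - 40·n^2 + 64·n - 40·k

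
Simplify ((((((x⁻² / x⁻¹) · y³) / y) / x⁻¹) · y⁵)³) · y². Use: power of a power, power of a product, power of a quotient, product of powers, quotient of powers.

y²³

((((((x⁻² / x⁻¹) · y³) / y) / x⁻¹) · y⁵)³) · y²
= ((((((x⁻² / x⁻¹) · y³) / y) / x⁻¹)³) · ((y⁵)³)) · y²    [power of a product]
= ((((((x⁻² / x⁻¹) · y³) / y)³) / ((x⁻¹)³)) · ((y⁵)³)) · y²    [power of a quotient]
= ((((((x⁻² / x⁻¹) · y³)³) / (y³)) / ((x⁻¹)³)) · ((y⁵)³)) · y²    [power of a quotient]
= ((((((x⁻² / x⁻¹)³) · ((y³)³)) / (y³)) / ((x⁻¹)³)) · ((y⁵)³)) · y²    [power of a product]
= (((((((x⁻²)³) / ((x⁻¹)³)) · ((y³)³)) / (y³)) / ((x⁻¹)³)) · ((y⁵)³)) · y²    [power of a quotient]
= (((((x⁻⁶ / ((x⁻¹)³)) · ((y³)³)) / (y³)) / ((x⁻¹)³)) · ((y⁵)³)) · y²    [power of a power]
= (((((x⁻⁶ / x⁻³) · ((y³)³)) / (y³)) / ((x⁻¹)³)) · ((y⁵)³)) · y²    [power of a power]
= ((((x⁻³ · ((y³)³)) / (y³)) / ((x⁻¹)³)) · ((y⁵)³)) · y²    [quotient of powers]
= ((((x⁻³ · y⁹) / (y³)) / ((x⁻¹)³)) · ((y⁵)³)) · y²    [power of a power]
= ((((x⁻³ · y⁹) / y³) / x⁻³) · ((y⁵)³)) · y²    [power of a power]
= ((((x⁻³ · y⁹) / y³) / x⁻³) · y¹⁵) · y²    [power of a power]
= y²³    [quotient of powers; product of powers]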